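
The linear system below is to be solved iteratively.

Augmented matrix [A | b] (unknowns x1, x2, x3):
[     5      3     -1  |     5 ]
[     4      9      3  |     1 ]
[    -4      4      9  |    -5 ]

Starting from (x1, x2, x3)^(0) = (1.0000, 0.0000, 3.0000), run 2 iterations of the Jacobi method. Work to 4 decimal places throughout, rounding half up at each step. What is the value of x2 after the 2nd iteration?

Iteration 1:
  x1 = (5 - (3)·0.0000 - (-1)·3.0000) / (5) = 1.6000
  x2 = (1 - (4)·1.0000 - (3)·3.0000) / (9) = -1.3333
  x3 = (-5 - (-4)·1.0000 - (4)·0.0000) / (9) = -0.1111
Iteration 2:
  x1 = (5 - (3)·-1.3333 - (-1)·-0.1111) / (5) = 1.7778
  x2 = (1 - (4)·1.6000 - (3)·-0.1111) / (9) = -0.5630
  x3 = (-5 - (-4)·1.6000 - (4)·-1.3333) / (9) = 0.7481

-0.5630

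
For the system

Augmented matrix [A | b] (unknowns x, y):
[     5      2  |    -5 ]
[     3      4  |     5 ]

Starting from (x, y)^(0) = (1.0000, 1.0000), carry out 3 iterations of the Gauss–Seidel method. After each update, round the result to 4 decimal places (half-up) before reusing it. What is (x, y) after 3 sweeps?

Iteration 1:
  x = (-5 - (2)·1.0000) / (5) = -1.4000
  y = (5 - (3)·-1.4000) / (4) = 2.3000
Iteration 2:
  x = (-5 - (2)·2.3000) / (5) = -1.9200
  y = (5 - (3)·-1.9200) / (4) = 2.6900
Iteration 3:
  x = (-5 - (2)·2.6900) / (5) = -2.0760
  y = (5 - (3)·-2.0760) / (4) = 2.8070

(-2.0760, 2.8070)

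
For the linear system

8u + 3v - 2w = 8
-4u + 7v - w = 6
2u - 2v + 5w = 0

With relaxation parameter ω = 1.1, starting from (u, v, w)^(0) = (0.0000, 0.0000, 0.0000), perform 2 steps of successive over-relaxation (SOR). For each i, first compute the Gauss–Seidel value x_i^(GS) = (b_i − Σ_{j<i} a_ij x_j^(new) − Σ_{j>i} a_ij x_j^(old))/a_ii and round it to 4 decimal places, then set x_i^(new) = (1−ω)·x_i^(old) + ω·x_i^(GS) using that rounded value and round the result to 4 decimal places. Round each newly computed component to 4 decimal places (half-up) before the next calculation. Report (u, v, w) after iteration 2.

Iteration 1:
  u: GS value = (8 - (3)·0.0000 - (-2)·0.0000) / (8) = 1.0000;  u ← (1−ω)·0.0000 + ω·1.0000 = 1.1000
  v: GS value = (6 - (-4)·1.1000 - (-1)·0.0000) / (7) = 1.4857;  v ← (1−ω)·0.0000 + ω·1.4857 = 1.6343
  w: GS value = (0 - (2)·1.1000 - (-2)·1.6343) / (5) = 0.2137;  w ← (1−ω)·0.0000 + ω·0.2137 = 0.2351
Iteration 2:
  u: GS value = (8 - (3)·1.6343 - (-2)·0.2351) / (8) = 0.4459;  u ← (1−ω)·1.1000 + ω·0.4459 = 0.3805
  v: GS value = (6 - (-4)·0.3805 - (-1)·0.2351) / (7) = 1.1082;  v ← (1−ω)·1.6343 + ω·1.1082 = 1.0556
  w: GS value = (0 - (2)·0.3805 - (-2)·1.0556) / (5) = 0.2700;  w ← (1−ω)·0.2351 + ω·0.2700 = 0.2735

(0.3805, 1.0556, 0.2735)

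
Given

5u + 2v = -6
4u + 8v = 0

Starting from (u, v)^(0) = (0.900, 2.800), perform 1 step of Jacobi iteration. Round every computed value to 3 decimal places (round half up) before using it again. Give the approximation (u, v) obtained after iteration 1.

(-2.320, -0.450)

Iteration 1:
  u = (-6 - (2)·2.800) / (5) = -2.320
  v = (0 - (4)·0.900) / (8) = -0.450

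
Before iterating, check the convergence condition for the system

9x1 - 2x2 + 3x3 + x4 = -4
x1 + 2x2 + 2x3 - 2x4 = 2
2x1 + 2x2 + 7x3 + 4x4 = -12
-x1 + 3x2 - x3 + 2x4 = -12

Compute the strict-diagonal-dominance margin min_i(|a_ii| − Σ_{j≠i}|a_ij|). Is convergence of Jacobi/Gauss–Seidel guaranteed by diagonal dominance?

-3

row 1: |9| − (2+3+1) = 3
row 2: |2| − (1+2+2) = -3
row 3: |7| − (2+2+4) = -1
row 4: |2| − (1+3+1) = -3
minimum over rows = -3 → not strictly diagonally dominant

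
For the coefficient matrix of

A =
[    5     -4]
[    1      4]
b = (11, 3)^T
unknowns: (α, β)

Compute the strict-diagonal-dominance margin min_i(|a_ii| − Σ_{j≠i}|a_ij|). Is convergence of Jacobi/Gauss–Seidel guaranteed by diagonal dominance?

row 1: |5| − (4) = 1
row 2: |4| − (1) = 3
minimum over rows = 1 → strictly diagonally dominant (convergence guaranteed)

1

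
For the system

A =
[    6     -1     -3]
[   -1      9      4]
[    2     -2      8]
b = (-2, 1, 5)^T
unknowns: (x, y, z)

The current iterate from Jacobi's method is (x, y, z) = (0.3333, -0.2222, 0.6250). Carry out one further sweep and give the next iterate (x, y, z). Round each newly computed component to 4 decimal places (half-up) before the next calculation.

(-0.0579, -0.1296, 0.4861)

One sweep:
  x = (-2 - (-1)·-0.2222 - (-3)·0.6250) / (6) = -0.0579
  y = (1 - (-1)·0.3333 - (4)·0.6250) / (9) = -0.1296
  z = (5 - (2)·0.3333 - (-2)·-0.2222) / (8) = 0.4861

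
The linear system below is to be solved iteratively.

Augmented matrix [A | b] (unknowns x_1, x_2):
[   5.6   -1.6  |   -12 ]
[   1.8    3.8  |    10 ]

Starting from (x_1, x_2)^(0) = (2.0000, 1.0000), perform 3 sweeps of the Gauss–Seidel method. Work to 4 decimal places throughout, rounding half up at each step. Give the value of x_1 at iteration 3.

Iteration 1:
  x_1 = (-12 - (-1.6)·1.0000) / (5.6) = -1.8571
  x_2 = (10 - (1.8)·-1.8571) / (3.8) = 3.5113
Iteration 2:
  x_1 = (-12 - (-1.6)·3.5113) / (5.6) = -1.1396
  x_2 = (10 - (1.8)·-1.1396) / (3.8) = 3.1714
Iteration 3:
  x_1 = (-12 - (-1.6)·3.1714) / (5.6) = -1.2367
  x_2 = (10 - (1.8)·-1.2367) / (3.8) = 3.2174

-1.2367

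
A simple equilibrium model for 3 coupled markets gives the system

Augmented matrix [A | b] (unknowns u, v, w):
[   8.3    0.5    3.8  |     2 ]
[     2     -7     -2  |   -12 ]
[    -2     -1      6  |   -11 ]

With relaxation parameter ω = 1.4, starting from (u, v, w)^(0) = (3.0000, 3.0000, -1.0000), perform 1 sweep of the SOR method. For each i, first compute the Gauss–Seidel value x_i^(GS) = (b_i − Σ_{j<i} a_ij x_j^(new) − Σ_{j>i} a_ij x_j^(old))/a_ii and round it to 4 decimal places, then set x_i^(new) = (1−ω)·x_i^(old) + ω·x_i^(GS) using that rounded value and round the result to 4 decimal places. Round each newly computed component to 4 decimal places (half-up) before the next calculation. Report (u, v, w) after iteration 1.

Iteration 1:
  u: GS value = (2 - (0.5)·3.0000 - (3.8)·-1.0000) / (8.3) = 0.5181;  u ← (1−ω)·3.0000 + ω·0.5181 = -0.4747
  v: GS value = (-12 - (2)·-0.4747 - (-2)·-1.0000) / (-7) = 1.8644;  v ← (1−ω)·3.0000 + ω·1.8644 = 1.4102
  w: GS value = (-11 - (-2)·-0.4747 - (-1)·1.4102) / (6) = -1.7565;  w ← (1−ω)·-1.0000 + ω·-1.7565 = -2.0591

(-0.4747, 1.4102, -2.0591)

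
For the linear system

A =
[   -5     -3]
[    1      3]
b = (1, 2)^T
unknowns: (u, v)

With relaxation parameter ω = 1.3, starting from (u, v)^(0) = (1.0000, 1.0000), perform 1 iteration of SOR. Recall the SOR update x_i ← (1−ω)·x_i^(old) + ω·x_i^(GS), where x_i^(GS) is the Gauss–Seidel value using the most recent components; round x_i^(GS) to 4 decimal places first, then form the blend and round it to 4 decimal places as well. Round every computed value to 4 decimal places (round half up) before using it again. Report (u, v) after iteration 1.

Iteration 1:
  u: GS value = (1 - (-3)·1.0000) / (-5) = -0.8000;  u ← (1−ω)·1.0000 + ω·-0.8000 = -1.3400
  v: GS value = (2 - (1)·-1.3400) / (3) = 1.1133;  v ← (1−ω)·1.0000 + ω·1.1133 = 1.1473

(-1.3400, 1.1473)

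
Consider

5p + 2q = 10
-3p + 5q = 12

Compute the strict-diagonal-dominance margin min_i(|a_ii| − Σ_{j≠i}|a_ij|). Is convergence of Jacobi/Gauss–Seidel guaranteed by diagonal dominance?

row 1: |5| − (2) = 3
row 2: |5| − (3) = 2
minimum over rows = 2 → strictly diagonally dominant (convergence guaranteed)

2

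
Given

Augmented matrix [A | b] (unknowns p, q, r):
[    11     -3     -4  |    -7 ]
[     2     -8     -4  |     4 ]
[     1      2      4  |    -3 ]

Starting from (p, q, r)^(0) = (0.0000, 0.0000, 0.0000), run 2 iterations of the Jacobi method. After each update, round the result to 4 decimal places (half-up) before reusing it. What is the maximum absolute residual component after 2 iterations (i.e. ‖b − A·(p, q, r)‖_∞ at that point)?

Iteration 1:
  p = (-7 - (-3)·0.0000 - (-4)·0.0000) / (11) = -0.6364
  q = (4 - (2)·0.0000 - (-4)·0.0000) / (-8) = -0.5000
  r = (-3 - (1)·0.0000 - (2)·0.0000) / (4) = -0.7500
Iteration 2:
  p = (-7 - (-3)·-0.5000 - (-4)·-0.7500) / (11) = -1.0455
  q = (4 - (2)·-0.6364 - (-4)·-0.7500) / (-8) = -0.2841
  r = (-3 - (1)·-0.6364 - (2)·-0.5000) / (4) = -0.3409
Residual b − A·x = (2.2846, 2.4546, -0.0227); ∞-norm = 2.4546

2.4546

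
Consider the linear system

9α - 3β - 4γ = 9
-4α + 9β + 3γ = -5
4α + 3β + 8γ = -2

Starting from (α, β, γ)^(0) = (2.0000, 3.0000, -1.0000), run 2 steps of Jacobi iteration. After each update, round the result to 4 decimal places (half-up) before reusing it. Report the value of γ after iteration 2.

Iteration 1:
  α = (9 - (-3)·3.0000 - (-4)·-1.0000) / (9) = 1.5556
  β = (-5 - (-4)·2.0000 - (3)·-1.0000) / (9) = 0.6667
  γ = (-2 - (4)·2.0000 - (3)·3.0000) / (8) = -2.3750
Iteration 2:
  α = (9 - (-3)·0.6667 - (-4)·-2.3750) / (9) = 0.1667
  β = (-5 - (-4)·1.5556 - (3)·-2.3750) / (9) = 0.9275
  γ = (-2 - (4)·1.5556 - (3)·0.6667) / (8) = -1.2778

-1.2778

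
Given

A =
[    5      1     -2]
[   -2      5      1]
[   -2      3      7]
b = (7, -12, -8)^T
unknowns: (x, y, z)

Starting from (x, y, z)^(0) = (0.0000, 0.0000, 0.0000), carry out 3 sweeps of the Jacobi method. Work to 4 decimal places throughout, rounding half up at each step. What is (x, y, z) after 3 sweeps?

(1.8366, -1.8880, -0.0457)

Iteration 1:
  x = (7 - (1)·0.0000 - (-2)·0.0000) / (5) = 1.4000
  y = (-12 - (-2)·0.0000 - (1)·0.0000) / (5) = -2.4000
  z = (-8 - (-2)·0.0000 - (3)·0.0000) / (7) = -1.1429
Iteration 2:
  x = (7 - (1)·-2.4000 - (-2)·-1.1429) / (5) = 1.4228
  y = (-12 - (-2)·1.4000 - (1)·-1.1429) / (5) = -1.6114
  z = (-8 - (-2)·1.4000 - (3)·-2.4000) / (7) = 0.2857
Iteration 3:
  x = (7 - (1)·-1.6114 - (-2)·0.2857) / (5) = 1.8366
  y = (-12 - (-2)·1.4228 - (1)·0.2857) / (5) = -1.8880
  z = (-8 - (-2)·1.4228 - (3)·-1.6114) / (7) = -0.0457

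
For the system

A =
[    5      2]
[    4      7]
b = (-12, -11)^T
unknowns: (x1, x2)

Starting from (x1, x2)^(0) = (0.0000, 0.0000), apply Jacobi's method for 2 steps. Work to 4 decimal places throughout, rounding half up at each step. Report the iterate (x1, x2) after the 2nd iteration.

(-1.7714, -0.2000)

Iteration 1:
  x1 = (-12 - (2)·0.0000) / (5) = -2.4000
  x2 = (-11 - (4)·0.0000) / (7) = -1.5714
Iteration 2:
  x1 = (-12 - (2)·-1.5714) / (5) = -1.7714
  x2 = (-11 - (4)·-2.4000) / (7) = -0.2000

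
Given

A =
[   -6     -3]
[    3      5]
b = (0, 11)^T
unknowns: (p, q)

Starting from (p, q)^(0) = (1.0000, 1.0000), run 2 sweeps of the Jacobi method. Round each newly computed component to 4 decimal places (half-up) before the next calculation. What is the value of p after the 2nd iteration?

Iteration 1:
  p = (0 - (-3)·1.0000) / (-6) = -0.5000
  q = (11 - (3)·1.0000) / (5) = 1.6000
Iteration 2:
  p = (0 - (-3)·1.6000) / (-6) = -0.8000
  q = (11 - (3)·-0.5000) / (5) = 2.5000

-0.8000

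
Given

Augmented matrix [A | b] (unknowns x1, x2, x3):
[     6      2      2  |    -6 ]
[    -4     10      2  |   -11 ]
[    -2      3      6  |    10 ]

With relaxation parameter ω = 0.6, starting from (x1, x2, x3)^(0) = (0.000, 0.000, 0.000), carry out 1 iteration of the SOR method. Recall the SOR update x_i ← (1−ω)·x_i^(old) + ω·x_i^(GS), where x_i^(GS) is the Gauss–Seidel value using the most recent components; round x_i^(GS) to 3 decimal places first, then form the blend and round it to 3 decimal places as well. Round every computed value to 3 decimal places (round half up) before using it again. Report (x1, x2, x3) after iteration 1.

Iteration 1:
  x1: GS value = (-6 - (2)·0.000 - (2)·0.000) / (6) = -1.000;  x1 ← (1−ω)·0.000 + ω·-1.000 = -0.600
  x2: GS value = (-11 - (-4)·-0.600 - (2)·0.000) / (10) = -1.340;  x2 ← (1−ω)·0.000 + ω·-1.340 = -0.804
  x3: GS value = (10 - (-2)·-0.600 - (3)·-0.804) / (6) = 1.869;  x3 ← (1−ω)·0.000 + ω·1.869 = 1.121

(-0.600, -0.804, 1.121)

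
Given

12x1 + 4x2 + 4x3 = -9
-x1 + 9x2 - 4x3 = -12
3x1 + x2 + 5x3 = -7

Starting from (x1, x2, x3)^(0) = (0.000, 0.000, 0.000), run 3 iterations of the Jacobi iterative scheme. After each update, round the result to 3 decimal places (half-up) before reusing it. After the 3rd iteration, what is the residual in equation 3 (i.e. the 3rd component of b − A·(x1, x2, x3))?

Iteration 1:
  x1 = (-9 - (4)·0.000 - (4)·0.000) / (12) = -0.750
  x2 = (-12 - (-1)·0.000 - (-4)·0.000) / (9) = -1.333
  x3 = (-7 - (3)·0.000 - (1)·0.000) / (5) = -1.400
Iteration 2:
  x1 = (-9 - (4)·-1.333 - (4)·-1.400) / (12) = 0.161
  x2 = (-12 - (-1)·-0.750 - (-4)·-1.400) / (9) = -2.039
  x3 = (-7 - (3)·-0.750 - (1)·-1.333) / (5) = -0.683
Iteration 3:
  x1 = (-9 - (4)·-2.039 - (4)·-0.683) / (12) = 0.157
  x2 = (-12 - (-1)·0.161 - (-4)·-0.683) / (9) = -1.619
  x3 = (-7 - (3)·0.161 - (1)·-2.039) / (5) = -1.089
Residual b − A·x = (-0.052, -1.628, -0.407)

-0.407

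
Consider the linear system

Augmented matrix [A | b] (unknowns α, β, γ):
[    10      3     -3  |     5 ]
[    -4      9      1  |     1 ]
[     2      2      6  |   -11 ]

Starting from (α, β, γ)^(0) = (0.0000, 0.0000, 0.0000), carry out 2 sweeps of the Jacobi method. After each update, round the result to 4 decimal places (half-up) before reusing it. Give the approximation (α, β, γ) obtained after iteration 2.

(-0.0833, 0.5370, -2.0370)

Iteration 1:
  α = (5 - (3)·0.0000 - (-3)·0.0000) / (10) = 0.5000
  β = (1 - (-4)·0.0000 - (1)·0.0000) / (9) = 0.1111
  γ = (-11 - (2)·0.0000 - (2)·0.0000) / (6) = -1.8333
Iteration 2:
  α = (5 - (3)·0.1111 - (-3)·-1.8333) / (10) = -0.0833
  β = (1 - (-4)·0.5000 - (1)·-1.8333) / (9) = 0.5370
  γ = (-11 - (2)·0.5000 - (2)·0.1111) / (6) = -2.0370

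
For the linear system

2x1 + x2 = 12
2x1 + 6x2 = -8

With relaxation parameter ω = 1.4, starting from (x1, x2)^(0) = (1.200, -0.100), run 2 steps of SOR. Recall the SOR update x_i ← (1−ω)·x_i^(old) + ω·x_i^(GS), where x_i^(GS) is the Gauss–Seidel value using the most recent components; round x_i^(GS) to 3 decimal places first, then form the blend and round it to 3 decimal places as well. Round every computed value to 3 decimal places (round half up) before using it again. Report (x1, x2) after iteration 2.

(9.093, -3.887)

Iteration 1:
  x1: GS value = (12 - (1)·-0.100) / (2) = 6.050;  x1 ← (1−ω)·1.200 + ω·6.050 = 7.990
  x2: GS value = (-8 - (2)·7.990) / (6) = -3.997;  x2 ← (1−ω)·-0.100 + ω·-3.997 = -5.556
Iteration 2:
  x1: GS value = (12 - (1)·-5.556) / (2) = 8.778;  x1 ← (1−ω)·7.990 + ω·8.778 = 9.093
  x2: GS value = (-8 - (2)·9.093) / (6) = -4.364;  x2 ← (1−ω)·-5.556 + ω·-4.364 = -3.887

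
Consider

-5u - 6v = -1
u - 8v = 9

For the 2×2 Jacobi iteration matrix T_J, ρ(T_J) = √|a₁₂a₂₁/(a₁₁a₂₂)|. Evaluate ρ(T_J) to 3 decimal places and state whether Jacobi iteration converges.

a₁₂a₂₁/(a₁₁a₂₂) = (-6)·(1) / ((-5)·(-8)) = -0.150000
ρ = √|-0.150000| = √0.150000 = 0.387
ρ < 1, so Jacobi converges

0.387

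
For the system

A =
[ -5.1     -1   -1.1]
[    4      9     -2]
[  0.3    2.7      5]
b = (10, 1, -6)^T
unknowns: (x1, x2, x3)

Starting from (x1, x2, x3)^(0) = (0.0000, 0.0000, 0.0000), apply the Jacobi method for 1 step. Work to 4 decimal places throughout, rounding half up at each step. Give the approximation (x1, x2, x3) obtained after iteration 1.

Iteration 1:
  x1 = (10 - (-1)·0.0000 - (-1.1)·0.0000) / (-5.1) = -1.9608
  x2 = (1 - (4)·0.0000 - (-2)·0.0000) / (9) = 0.1111
  x3 = (-6 - (0.3)·0.0000 - (2.7)·0.0000) / (5) = -1.2000

(-1.9608, 0.1111, -1.2000)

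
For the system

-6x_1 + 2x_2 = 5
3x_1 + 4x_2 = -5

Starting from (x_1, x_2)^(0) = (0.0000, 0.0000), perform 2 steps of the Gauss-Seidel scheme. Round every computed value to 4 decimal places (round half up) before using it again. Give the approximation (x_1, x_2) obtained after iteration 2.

(-1.0417, -0.4687)

Iteration 1:
  x_1 = (5 - (2)·0.0000) / (-6) = -0.8333
  x_2 = (-5 - (3)·-0.8333) / (4) = -0.6250
Iteration 2:
  x_1 = (5 - (2)·-0.6250) / (-6) = -1.0417
  x_2 = (-5 - (3)·-1.0417) / (4) = -0.4687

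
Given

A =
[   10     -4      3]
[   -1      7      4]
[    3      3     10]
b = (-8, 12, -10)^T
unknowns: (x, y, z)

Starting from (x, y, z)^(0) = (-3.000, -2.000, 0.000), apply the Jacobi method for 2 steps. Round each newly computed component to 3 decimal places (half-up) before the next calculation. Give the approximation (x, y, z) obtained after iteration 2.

(-0.436, 1.200, -0.906)

Iteration 1:
  x = (-8 - (-4)·-2.000 - (3)·0.000) / (10) = -1.600
  y = (12 - (-1)·-3.000 - (4)·0.000) / (7) = 1.286
  z = (-10 - (3)·-3.000 - (3)·-2.000) / (10) = 0.500
Iteration 2:
  x = (-8 - (-4)·1.286 - (3)·0.500) / (10) = -0.436
  y = (12 - (-1)·-1.600 - (4)·0.500) / (7) = 1.200
  z = (-10 - (3)·-1.600 - (3)·1.286) / (10) = -0.906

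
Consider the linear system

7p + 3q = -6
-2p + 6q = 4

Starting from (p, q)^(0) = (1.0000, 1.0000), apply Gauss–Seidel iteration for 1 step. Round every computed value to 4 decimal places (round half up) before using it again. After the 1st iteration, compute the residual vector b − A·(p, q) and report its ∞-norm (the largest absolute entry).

Iteration 1:
  p = (-6 - (3)·1.0000) / (7) = -1.2857
  q = (4 - (-2)·-1.2857) / (6) = 0.2381
Residual b − A·x = (2.2856, 0.0000); ∞-norm = 2.2856

2.2856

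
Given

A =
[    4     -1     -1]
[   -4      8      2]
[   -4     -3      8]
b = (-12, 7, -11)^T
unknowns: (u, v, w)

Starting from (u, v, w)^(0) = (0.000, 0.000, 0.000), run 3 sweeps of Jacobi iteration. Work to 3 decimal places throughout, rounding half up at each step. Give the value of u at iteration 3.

-3.707

Iteration 1:
  u = (-12 - (-1)·0.000 - (-1)·0.000) / (4) = -3.000
  v = (7 - (-4)·0.000 - (2)·0.000) / (8) = 0.875
  w = (-11 - (-4)·0.000 - (-3)·0.000) / (8) = -1.375
Iteration 2:
  u = (-12 - (-1)·0.875 - (-1)·-1.375) / (4) = -3.125
  v = (7 - (-4)·-3.000 - (2)·-1.375) / (8) = -0.281
  w = (-11 - (-4)·-3.000 - (-3)·0.875) / (8) = -2.547
Iteration 3:
  u = (-12 - (-1)·-0.281 - (-1)·-2.547) / (4) = -3.707
  v = (7 - (-4)·-3.125 - (2)·-2.547) / (8) = -0.051
  w = (-11 - (-4)·-3.125 - (-3)·-0.281) / (8) = -3.043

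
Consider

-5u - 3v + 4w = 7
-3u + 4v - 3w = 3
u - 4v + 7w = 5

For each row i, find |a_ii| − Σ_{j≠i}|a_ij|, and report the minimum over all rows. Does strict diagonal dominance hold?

-2

row 1: |-5| − (3+4) = -2
row 2: |4| − (3+3) = -2
row 3: |7| − (1+4) = 2
minimum over rows = -2 → not strictly diagonally dominant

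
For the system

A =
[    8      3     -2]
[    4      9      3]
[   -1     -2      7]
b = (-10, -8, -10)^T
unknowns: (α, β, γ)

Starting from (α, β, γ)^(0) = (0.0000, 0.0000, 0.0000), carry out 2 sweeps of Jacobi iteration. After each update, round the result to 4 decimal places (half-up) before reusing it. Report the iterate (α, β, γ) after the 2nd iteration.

(-1.2738, 0.1429, -1.8611)

Iteration 1:
  α = (-10 - (3)·0.0000 - (-2)·0.0000) / (8) = -1.2500
  β = (-8 - (4)·0.0000 - (3)·0.0000) / (9) = -0.8889
  γ = (-10 - (-1)·0.0000 - (-2)·0.0000) / (7) = -1.4286
Iteration 2:
  α = (-10 - (3)·-0.8889 - (-2)·-1.4286) / (8) = -1.2738
  β = (-8 - (4)·-1.2500 - (3)·-1.4286) / (9) = 0.1429
  γ = (-10 - (-1)·-1.2500 - (-2)·-0.8889) / (7) = -1.8611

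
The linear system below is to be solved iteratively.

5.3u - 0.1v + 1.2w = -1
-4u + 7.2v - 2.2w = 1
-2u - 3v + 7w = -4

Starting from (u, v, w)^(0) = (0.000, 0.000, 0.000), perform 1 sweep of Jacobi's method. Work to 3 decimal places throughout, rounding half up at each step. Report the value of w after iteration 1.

Iteration 1:
  u = (-1 - (-0.1)·0.000 - (1.2)·0.000) / (5.3) = -0.189
  v = (1 - (-4)·0.000 - (-2.2)·0.000) / (7.2) = 0.139
  w = (-4 - (-2)·0.000 - (-3)·0.000) / (7) = -0.571

-0.571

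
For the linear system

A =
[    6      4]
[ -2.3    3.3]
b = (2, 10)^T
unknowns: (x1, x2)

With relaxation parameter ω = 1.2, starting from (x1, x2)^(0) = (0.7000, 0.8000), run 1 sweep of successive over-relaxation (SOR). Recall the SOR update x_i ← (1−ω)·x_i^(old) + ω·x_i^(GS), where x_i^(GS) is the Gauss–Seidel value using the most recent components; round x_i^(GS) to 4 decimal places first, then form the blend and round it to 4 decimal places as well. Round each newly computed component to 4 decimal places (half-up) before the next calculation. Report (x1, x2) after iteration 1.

(-0.3800, 3.1586)

Iteration 1:
  x1: GS value = (2 - (4)·0.8000) / (6) = -0.2000;  x1 ← (1−ω)·0.7000 + ω·-0.2000 = -0.3800
  x2: GS value = (10 - (-2.3)·-0.3800) / (3.3) = 2.7655;  x2 ← (1−ω)·0.8000 + ω·2.7655 = 3.1586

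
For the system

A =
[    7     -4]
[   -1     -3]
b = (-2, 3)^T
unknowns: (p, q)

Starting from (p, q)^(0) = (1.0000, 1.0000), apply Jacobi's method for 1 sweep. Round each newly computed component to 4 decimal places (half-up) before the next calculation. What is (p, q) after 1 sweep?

Iteration 1:
  p = (-2 - (-4)·1.0000) / (7) = 0.2857
  q = (3 - (-1)·1.0000) / (-3) = -1.3333

(0.2857, -1.3333)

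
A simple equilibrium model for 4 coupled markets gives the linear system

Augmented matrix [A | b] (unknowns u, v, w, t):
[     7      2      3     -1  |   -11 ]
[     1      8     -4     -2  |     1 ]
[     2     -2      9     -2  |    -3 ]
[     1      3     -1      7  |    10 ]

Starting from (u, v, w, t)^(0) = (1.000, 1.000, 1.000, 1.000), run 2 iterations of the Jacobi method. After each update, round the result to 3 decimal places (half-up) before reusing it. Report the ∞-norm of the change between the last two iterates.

0.643

Iteration 1:
  u = (-11 - (2)·1.000 - (3)·1.000 - (-1)·1.000) / (7) = -2.143
  v = (1 - (1)·1.000 - (-4)·1.000 - (-2)·1.000) / (8) = 0.750
  w = (-3 - (2)·1.000 - (-2)·1.000 - (-2)·1.000) / (9) = -0.111
  t = (10 - (1)·1.000 - (3)·1.000 - (-1)·1.000) / (7) = 1.000
Iteration 2:
  u = (-11 - (2)·0.750 - (3)·-0.111 - (-1)·1.000) / (7) = -1.595
  v = (1 - (1)·-2.143 - (-4)·-0.111 - (-2)·1.000) / (8) = 0.587
  w = (-3 - (2)·-2.143 - (-2)·0.750 - (-2)·1.000) / (9) = 0.532
  t = (10 - (1)·-2.143 - (3)·0.750 - (-1)·-0.111) / (7) = 1.397
Change: (0.548, -0.163, 0.643, 0.397) → max |·| = 0.643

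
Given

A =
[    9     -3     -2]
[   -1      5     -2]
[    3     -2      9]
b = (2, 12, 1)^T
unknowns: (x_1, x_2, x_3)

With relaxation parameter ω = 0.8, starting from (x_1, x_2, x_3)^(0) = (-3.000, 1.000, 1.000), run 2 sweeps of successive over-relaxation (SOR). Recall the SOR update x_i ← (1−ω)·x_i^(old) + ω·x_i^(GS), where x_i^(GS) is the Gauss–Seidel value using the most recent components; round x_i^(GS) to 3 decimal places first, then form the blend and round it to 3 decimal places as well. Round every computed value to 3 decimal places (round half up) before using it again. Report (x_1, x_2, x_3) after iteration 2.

Iteration 1:
  x_1: GS value = (2 - (-3)·1.000 - (-2)·1.000) / (9) = 0.778;  x_1 ← (1−ω)·-3.000 + ω·0.778 = 0.022
  x_2: GS value = (12 - (-1)·0.022 - (-2)·1.000) / (5) = 2.804;  x_2 ← (1−ω)·1.000 + ω·2.804 = 2.443
  x_3: GS value = (1 - (3)·0.022 - (-2)·2.443) / (9) = 0.647;  x_3 ← (1−ω)·1.000 + ω·0.647 = 0.718
Iteration 2:
  x_1: GS value = (2 - (-3)·2.443 - (-2)·0.718) / (9) = 1.196;  x_1 ← (1−ω)·0.022 + ω·1.196 = 0.961
  x_2: GS value = (12 - (-1)·0.961 - (-2)·0.718) / (5) = 2.879;  x_2 ← (1−ω)·2.443 + ω·2.879 = 2.792
  x_3: GS value = (1 - (3)·0.961 - (-2)·2.792) / (9) = 0.411;  x_3 ← (1−ω)·0.718 + ω·0.411 = 0.472

(0.961, 2.792, 0.472)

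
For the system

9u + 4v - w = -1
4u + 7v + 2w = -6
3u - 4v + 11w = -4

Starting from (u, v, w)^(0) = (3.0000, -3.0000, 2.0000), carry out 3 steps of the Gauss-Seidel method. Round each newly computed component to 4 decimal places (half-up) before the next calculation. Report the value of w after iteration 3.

Iteration 1:
  u = (-1 - (4)·-3.0000 - (-1)·2.0000) / (9) = 1.4444
  v = (-6 - (4)·1.4444 - (2)·2.0000) / (7) = -2.2539
  w = (-4 - (3)·1.4444 - (-4)·-2.2539) / (11) = -1.5772
Iteration 2:
  u = (-1 - (4)·-2.2539 - (-1)·-1.5772) / (9) = 0.7154
  v = (-6 - (4)·0.7154 - (2)·-1.5772) / (7) = -0.8153
  w = (-4 - (3)·0.7154 - (-4)·-0.8153) / (11) = -0.8552
Iteration 3:
  u = (-1 - (4)·-0.8153 - (-1)·-0.8552) / (9) = 0.1562
  v = (-6 - (4)·0.1562 - (2)·-0.8552) / (7) = -0.7021
  w = (-4 - (3)·0.1562 - (-4)·-0.7021) / (11) = -0.6615

-0.6615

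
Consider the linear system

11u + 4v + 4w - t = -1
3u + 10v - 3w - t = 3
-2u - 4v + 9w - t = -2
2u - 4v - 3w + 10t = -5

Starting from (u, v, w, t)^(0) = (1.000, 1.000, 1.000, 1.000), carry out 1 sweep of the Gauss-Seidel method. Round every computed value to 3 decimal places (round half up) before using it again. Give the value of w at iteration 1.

Iteration 1:
  u = (-1 - (4)·1.000 - (4)·1.000 - (-1)·1.000) / (11) = -0.727
  v = (3 - (3)·-0.727 - (-3)·1.000 - (-1)·1.000) / (10) = 0.918
  w = (-2 - (-2)·-0.727 - (-4)·0.918 - (-1)·1.000) / (9) = 0.135
  t = (-5 - (2)·-0.727 - (-4)·0.918 - (-3)·0.135) / (10) = 0.053

0.135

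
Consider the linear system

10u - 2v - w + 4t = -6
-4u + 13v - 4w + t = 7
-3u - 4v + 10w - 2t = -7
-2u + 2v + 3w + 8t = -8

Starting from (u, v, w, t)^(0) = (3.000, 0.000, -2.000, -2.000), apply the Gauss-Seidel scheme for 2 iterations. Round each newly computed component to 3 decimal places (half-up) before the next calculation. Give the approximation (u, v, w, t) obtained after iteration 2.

Iteration 1:
  u = (-6 - (-2)·0.000 - (-1)·-2.000 - (4)·-2.000) / (10) = 0.000
  v = (7 - (-4)·0.000 - (-4)·-2.000 - (1)·-2.000) / (13) = 0.077
  w = (-7 - (-3)·0.000 - (-4)·0.077 - (-2)·-2.000) / (10) = -1.069
  t = (-8 - (-2)·0.000 - (2)·0.077 - (3)·-1.069) / (8) = -0.618
Iteration 2:
  u = (-6 - (-2)·0.077 - (-1)·-1.069 - (4)·-0.618) / (10) = -0.444
  v = (7 - (-4)·-0.444 - (-4)·-1.069 - (1)·-0.618) / (13) = 0.120
  w = (-7 - (-3)·-0.444 - (-4)·0.120 - (-2)·-0.618) / (10) = -0.909
  t = (-8 - (-2)·-0.444 - (2)·0.120 - (3)·-0.909) / (8) = -0.800

(-0.444, 0.120, -0.909, -0.800)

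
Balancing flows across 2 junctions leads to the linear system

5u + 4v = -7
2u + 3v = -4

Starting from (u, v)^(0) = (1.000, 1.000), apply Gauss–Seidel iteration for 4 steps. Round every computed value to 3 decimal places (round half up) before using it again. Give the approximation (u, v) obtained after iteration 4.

Iteration 1:
  u = (-7 - (4)·1.000) / (5) = -2.200
  v = (-4 - (2)·-2.200) / (3) = 0.133
Iteration 2:
  u = (-7 - (4)·0.133) / (5) = -1.506
  v = (-4 - (2)·-1.506) / (3) = -0.329
Iteration 3:
  u = (-7 - (4)·-0.329) / (5) = -1.137
  v = (-4 - (2)·-1.137) / (3) = -0.575
Iteration 4:
  u = (-7 - (4)·-0.575) / (5) = -0.940
  v = (-4 - (2)·-0.940) / (3) = -0.707

(-0.940, -0.707)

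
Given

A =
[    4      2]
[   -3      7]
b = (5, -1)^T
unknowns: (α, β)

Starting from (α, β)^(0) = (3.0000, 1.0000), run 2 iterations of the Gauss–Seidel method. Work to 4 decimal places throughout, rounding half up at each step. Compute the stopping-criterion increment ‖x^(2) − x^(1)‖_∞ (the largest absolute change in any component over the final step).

Iteration 1:
  α = (5 - (2)·1.0000) / (4) = 0.7500
  β = (-1 - (-3)·0.7500) / (7) = 0.1786
Iteration 2:
  α = (5 - (2)·0.1786) / (4) = 1.1607
  β = (-1 - (-3)·1.1607) / (7) = 0.3546
Change: (0.4107, 0.1760) → max |·| = 0.4107

0.4107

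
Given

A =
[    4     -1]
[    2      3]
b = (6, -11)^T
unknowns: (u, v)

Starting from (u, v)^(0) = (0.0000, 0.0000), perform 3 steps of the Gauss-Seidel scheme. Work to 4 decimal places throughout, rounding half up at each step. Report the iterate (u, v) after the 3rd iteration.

(0.5278, -4.0185)

Iteration 1:
  u = (6 - (-1)·0.0000) / (4) = 1.5000
  v = (-11 - (2)·1.5000) / (3) = -4.6667
Iteration 2:
  u = (6 - (-1)·-4.6667) / (4) = 0.3333
  v = (-11 - (2)·0.3333) / (3) = -3.8889
Iteration 3:
  u = (6 - (-1)·-3.8889) / (4) = 0.5278
  v = (-11 - (2)·0.5278) / (3) = -4.0185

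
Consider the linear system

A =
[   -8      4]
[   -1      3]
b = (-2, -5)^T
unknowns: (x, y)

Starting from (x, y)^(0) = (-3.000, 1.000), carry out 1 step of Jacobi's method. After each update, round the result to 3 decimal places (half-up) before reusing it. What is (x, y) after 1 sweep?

(0.750, -2.667)

Iteration 1:
  x = (-2 - (4)·1.000) / (-8) = 0.750
  y = (-5 - (-1)·-3.000) / (3) = -2.667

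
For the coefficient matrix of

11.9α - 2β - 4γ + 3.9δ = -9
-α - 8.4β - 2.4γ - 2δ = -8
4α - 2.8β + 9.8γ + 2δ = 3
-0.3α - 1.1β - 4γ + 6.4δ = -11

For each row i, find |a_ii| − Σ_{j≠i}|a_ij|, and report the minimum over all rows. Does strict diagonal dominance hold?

row 1: |11.9| − (2+4+3.9) = 2
row 2: |-8.4| − (1+2.4+2) = 3
row 3: |9.8| − (4+2.8+2) = 1
row 4: |6.4| − (0.3+1.1+4) = 1
minimum over rows = 1 → strictly diagonally dominant (convergence guaranteed)

1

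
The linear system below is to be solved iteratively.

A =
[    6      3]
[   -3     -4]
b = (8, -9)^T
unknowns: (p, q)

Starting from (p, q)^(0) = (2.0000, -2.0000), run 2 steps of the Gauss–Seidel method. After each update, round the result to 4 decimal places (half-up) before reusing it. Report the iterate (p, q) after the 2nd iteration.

(1.0833, 1.4375)

Iteration 1:
  p = (8 - (3)·-2.0000) / (6) = 2.3333
  q = (-9 - (-3)·2.3333) / (-4) = 0.5000
Iteration 2:
  p = (8 - (3)·0.5000) / (6) = 1.0833
  q = (-9 - (-3)·1.0833) / (-4) = 1.4375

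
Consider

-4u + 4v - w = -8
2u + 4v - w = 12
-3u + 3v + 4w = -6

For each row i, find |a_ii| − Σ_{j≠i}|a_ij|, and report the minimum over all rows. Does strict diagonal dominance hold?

row 1: |-4| − (4+1) = -1
row 2: |4| − (2+1) = 1
row 3: |4| − (3+3) = -2
minimum over rows = -2 → not strictly diagonally dominant

-2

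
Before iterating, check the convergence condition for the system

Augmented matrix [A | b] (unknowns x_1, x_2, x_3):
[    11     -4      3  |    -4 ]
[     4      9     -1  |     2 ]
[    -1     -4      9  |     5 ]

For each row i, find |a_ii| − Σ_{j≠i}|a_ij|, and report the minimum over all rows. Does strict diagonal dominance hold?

row 1: |11| − (4+3) = 4
row 2: |9| − (4+1) = 4
row 3: |9| − (1+4) = 4
minimum over rows = 4 → strictly diagonally dominant (convergence guaranteed)

4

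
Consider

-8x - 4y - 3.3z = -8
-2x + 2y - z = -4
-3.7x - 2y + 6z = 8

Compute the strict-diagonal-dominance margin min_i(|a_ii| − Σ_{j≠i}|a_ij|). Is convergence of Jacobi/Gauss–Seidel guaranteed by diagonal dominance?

row 1: |-8| − (4+3.3) = 0.7
row 2: |2| − (2+1) = -1
row 3: |6| − (3.7+2) = 0.3
minimum over rows = -1 → not strictly diagonally dominant

-1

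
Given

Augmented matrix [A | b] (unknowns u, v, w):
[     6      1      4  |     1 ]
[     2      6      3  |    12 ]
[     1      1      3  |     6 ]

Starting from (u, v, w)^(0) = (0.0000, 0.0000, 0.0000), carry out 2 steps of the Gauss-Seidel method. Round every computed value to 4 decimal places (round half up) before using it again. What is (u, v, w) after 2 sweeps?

(-1.0216, 1.6924, 1.7764)

Iteration 1:
  u = (1 - (1)·0.0000 - (4)·0.0000) / (6) = 0.1667
  v = (12 - (2)·0.1667 - (3)·0.0000) / (6) = 1.9444
  w = (6 - (1)·0.1667 - (1)·1.9444) / (3) = 1.2963
Iteration 2:
  u = (1 - (1)·1.9444 - (4)·1.2963) / (6) = -1.0216
  v = (12 - (2)·-1.0216 - (3)·1.2963) / (6) = 1.6924
  w = (6 - (1)·-1.0216 - (1)·1.6924) / (3) = 1.7764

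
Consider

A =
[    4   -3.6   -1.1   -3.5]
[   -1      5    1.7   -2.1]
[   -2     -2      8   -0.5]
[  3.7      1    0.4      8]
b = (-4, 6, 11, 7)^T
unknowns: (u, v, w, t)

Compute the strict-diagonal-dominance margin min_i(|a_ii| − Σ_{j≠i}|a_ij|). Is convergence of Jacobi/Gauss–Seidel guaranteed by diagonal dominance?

row 1: |4| − (3.6+1.1+3.5) = -4.2
row 2: |5| − (1+1.7+2.1) = 0.2
row 3: |8| − (2+2+0.5) = 3.5
row 4: |8| − (3.7+1+0.4) = 2.9
minimum over rows = -4.2 → not strictly diagonally dominant

-4.2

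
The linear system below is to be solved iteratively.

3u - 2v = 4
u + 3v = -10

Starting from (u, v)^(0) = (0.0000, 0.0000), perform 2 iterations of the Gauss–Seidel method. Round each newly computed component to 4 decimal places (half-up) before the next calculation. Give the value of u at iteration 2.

-1.1852

Iteration 1:
  u = (4 - (-2)·0.0000) / (3) = 1.3333
  v = (-10 - (1)·1.3333) / (3) = -3.7778
Iteration 2:
  u = (4 - (-2)·-3.7778) / (3) = -1.1852
  v = (-10 - (1)·-1.1852) / (3) = -2.9383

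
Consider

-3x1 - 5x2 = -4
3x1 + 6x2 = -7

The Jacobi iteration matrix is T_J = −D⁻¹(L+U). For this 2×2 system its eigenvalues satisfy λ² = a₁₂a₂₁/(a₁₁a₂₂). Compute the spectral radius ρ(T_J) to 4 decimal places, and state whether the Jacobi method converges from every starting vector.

0.9129

a₁₂a₂₁/(a₁₁a₂₂) = (-5)·(3) / ((-3)·(6)) = 0.833333
ρ = √|0.833333| = √0.833333 = 0.9129
ρ < 1, so Jacobi converges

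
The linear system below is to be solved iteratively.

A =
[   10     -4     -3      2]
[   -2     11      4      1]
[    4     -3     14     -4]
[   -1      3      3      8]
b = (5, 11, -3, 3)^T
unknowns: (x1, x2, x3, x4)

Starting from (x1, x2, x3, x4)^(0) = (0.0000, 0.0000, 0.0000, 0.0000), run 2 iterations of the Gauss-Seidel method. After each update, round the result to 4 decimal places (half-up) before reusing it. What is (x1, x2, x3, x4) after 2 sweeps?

Iteration 1:
  x1 = (5 - (-4)·0.0000 - (-3)·0.0000 - (2)·0.0000) / (10) = 0.5000
  x2 = (11 - (-2)·0.5000 - (4)·0.0000 - (1)·0.0000) / (11) = 1.0909
  x3 = (-3 - (4)·0.5000 - (-3)·1.0909 - (-4)·0.0000) / (14) = -0.1234
  x4 = (3 - (-1)·0.5000 - (3)·1.0909 - (3)·-0.1234) / (8) = 0.0747
Iteration 2:
  x1 = (5 - (-4)·1.0909 - (-3)·-0.1234 - (2)·0.0747) / (10) = 0.8844
  x2 = (11 - (-2)·0.8844 - (4)·-0.1234 - (1)·0.0747) / (11) = 1.1989
  x3 = (-3 - (4)·0.8844 - (-3)·1.1989 - (-4)·0.0747) / (14) = -0.1887
  x4 = (3 - (-1)·0.8844 - (3)·1.1989 - (3)·-0.1887) / (8) = 0.1067

(0.8844, 1.1989, -0.1887, 0.1067)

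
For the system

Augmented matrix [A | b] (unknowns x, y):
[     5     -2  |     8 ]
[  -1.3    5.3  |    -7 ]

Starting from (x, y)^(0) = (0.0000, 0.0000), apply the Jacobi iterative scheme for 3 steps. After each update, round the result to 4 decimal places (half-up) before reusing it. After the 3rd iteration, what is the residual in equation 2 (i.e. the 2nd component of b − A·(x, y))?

0.2042

Iteration 1:
  x = (8 - (-2)·0.0000) / (5) = 1.6000
  y = (-7 - (-1.3)·0.0000) / (5.3) = -1.3208
Iteration 2:
  x = (8 - (-2)·-1.3208) / (5) = 1.0717
  y = (-7 - (-1.3)·1.6000) / (5.3) = -0.9283
Iteration 3:
  x = (8 - (-2)·-0.9283) / (5) = 1.2287
  y = (-7 - (-1.3)·1.0717) / (5.3) = -1.0579
Residual b − A·x = (-0.2593, 0.2042)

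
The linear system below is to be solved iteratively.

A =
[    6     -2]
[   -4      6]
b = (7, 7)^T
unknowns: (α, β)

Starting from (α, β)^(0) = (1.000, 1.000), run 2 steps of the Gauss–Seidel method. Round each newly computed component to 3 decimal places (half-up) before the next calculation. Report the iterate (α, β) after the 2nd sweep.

(1.889, 2.426)

Iteration 1:
  α = (7 - (-2)·1.000) / (6) = 1.500
  β = (7 - (-4)·1.500) / (6) = 2.167
Iteration 2:
  α = (7 - (-2)·2.167) / (6) = 1.889
  β = (7 - (-4)·1.889) / (6) = 2.426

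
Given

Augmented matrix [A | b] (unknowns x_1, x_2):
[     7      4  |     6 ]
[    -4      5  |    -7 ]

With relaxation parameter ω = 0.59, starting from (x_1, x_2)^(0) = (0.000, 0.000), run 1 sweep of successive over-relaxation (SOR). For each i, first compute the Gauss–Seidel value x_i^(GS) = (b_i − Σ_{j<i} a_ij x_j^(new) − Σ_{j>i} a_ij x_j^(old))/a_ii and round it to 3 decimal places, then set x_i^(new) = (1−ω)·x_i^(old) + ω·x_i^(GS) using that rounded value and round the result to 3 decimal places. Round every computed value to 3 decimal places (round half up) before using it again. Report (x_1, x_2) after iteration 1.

Iteration 1:
  x_1: GS value = (6 - (4)·0.000) / (7) = 0.857;  x_1 ← (1−ω)·0.000 + ω·0.857 = 0.506
  x_2: GS value = (-7 - (-4)·0.506) / (5) = -0.995;  x_2 ← (1−ω)·0.000 + ω·-0.995 = -0.587

(0.506, -0.587)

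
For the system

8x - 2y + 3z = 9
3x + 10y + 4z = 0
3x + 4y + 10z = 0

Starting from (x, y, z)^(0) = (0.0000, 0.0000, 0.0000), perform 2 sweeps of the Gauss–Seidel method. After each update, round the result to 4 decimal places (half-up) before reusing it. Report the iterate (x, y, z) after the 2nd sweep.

Iteration 1:
  x = (9 - (-2)·0.0000 - (3)·0.0000) / (8) = 1.1250
  y = (0 - (3)·1.1250 - (4)·0.0000) / (10) = -0.3375
  z = (0 - (3)·1.1250 - (4)·-0.3375) / (10) = -0.2025
Iteration 2:
  x = (9 - (-2)·-0.3375 - (3)·-0.2025) / (8) = 1.1166
  y = (0 - (3)·1.1166 - (4)·-0.2025) / (10) = -0.2540
  z = (0 - (3)·1.1166 - (4)·-0.2540) / (10) = -0.2334

(1.1166, -0.2540, -0.2334)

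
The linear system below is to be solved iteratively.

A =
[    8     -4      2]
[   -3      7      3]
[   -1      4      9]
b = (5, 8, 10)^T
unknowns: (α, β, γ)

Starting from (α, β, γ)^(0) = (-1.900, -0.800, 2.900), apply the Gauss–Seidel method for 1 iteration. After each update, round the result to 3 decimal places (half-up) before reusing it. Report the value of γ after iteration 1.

Iteration 1:
  α = (5 - (-4)·-0.800 - (2)·2.900) / (8) = -0.500
  β = (8 - (-3)·-0.500 - (3)·2.900) / (7) = -0.314
  γ = (10 - (-1)·-0.500 - (4)·-0.314) / (9) = 1.195

1.195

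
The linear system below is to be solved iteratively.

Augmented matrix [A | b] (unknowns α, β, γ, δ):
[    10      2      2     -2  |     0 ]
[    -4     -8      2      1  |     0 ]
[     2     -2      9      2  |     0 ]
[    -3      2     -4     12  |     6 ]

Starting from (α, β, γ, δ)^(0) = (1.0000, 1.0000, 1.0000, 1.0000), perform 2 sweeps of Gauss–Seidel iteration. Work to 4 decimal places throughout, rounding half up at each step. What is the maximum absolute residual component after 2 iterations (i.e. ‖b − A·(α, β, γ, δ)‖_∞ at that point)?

1.1246

Iteration 1:
  α = (0 - (2)·1.0000 - (2)·1.0000 - (-2)·1.0000) / (10) = -0.2000
  β = (0 - (-4)·-0.2000 - (2)·1.0000 - (1)·1.0000) / (-8) = 0.4750
  γ = (0 - (2)·-0.2000 - (-2)·0.4750 - (2)·1.0000) / (9) = -0.0722
  δ = (6 - (-3)·-0.2000 - (2)·0.4750 - (-4)·-0.0722) / (12) = 0.3468
Iteration 2:
  α = (0 - (2)·0.4750 - (2)·-0.0722 - (-2)·0.3468) / (10) = -0.0112
  β = (0 - (-4)·-0.0112 - (2)·-0.0722 - (1)·0.3468) / (-8) = 0.0309
  γ = (0 - (2)·-0.0112 - (-2)·0.0309 - (2)·0.3468) / (9) = -0.0677
  δ = (6 - (-3)·-0.0112 - (2)·0.0309 - (-4)·-0.0677) / (12) = 0.4695
Residual b − A·x = (1.1246, -0.1317, -0.2455, -0.0002); ∞-norm = 1.1246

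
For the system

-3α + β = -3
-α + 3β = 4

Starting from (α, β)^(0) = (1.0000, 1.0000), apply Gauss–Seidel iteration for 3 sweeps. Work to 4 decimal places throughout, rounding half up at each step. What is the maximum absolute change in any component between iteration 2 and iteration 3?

Iteration 1:
  α = (-3 - (1)·1.0000) / (-3) = 1.3333
  β = (4 - (-1)·1.3333) / (3) = 1.7778
Iteration 2:
  α = (-3 - (1)·1.7778) / (-3) = 1.5926
  β = (4 - (-1)·1.5926) / (3) = 1.8642
Iteration 3:
  α = (-3 - (1)·1.8642) / (-3) = 1.6214
  β = (4 - (-1)·1.6214) / (3) = 1.8738
Change: (0.0288, 0.0096) → max |·| = 0.0288

0.0288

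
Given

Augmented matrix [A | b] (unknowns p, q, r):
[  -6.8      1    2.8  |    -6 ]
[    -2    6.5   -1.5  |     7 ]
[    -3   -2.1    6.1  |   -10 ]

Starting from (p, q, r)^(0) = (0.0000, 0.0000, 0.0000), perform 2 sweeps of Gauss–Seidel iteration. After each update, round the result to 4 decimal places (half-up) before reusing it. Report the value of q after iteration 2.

1.1445

Iteration 1:
  p = (-6 - (1)·0.0000 - (2.8)·0.0000) / (-6.8) = 0.8824
  q = (7 - (-2)·0.8824 - (-1.5)·0.0000) / (6.5) = 1.3484
  r = (-10 - (-3)·0.8824 - (-2.1)·1.3484) / (6.1) = -0.7412
Iteration 2:
  p = (-6 - (1)·1.3484 - (2.8)·-0.7412) / (-6.8) = 0.7754
  q = (7 - (-2)·0.7754 - (-1.5)·-0.7412) / (6.5) = 1.1445
  r = (-10 - (-3)·0.7754 - (-2.1)·1.1445) / (6.1) = -0.8640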